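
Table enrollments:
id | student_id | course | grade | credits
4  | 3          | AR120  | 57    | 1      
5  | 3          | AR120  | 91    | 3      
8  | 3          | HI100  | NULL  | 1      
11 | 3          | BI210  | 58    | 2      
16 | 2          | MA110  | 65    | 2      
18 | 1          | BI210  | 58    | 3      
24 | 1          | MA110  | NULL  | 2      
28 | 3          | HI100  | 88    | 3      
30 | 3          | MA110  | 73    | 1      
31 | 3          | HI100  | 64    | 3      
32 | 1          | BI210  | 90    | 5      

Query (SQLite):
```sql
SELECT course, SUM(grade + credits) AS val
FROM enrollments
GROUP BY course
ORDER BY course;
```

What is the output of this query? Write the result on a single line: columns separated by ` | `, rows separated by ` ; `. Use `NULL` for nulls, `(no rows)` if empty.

AR120 | 152 ; BI210 | 216 ; HI100 | 158 ; MA110 | 141

For each row compute grade + credits.
Group by course; take SUM of the expression per group.
  AR120: ids {4, 5} → SUM(grade + credits)=152
  BI210: ids {11, 18, 32} → SUM(grade + credits)=216
  HI100: ids {8, 28, 31} → SUM(grade + credits)=158
  MA110: ids {16, 24, 30} → SUM(grade + credits)=141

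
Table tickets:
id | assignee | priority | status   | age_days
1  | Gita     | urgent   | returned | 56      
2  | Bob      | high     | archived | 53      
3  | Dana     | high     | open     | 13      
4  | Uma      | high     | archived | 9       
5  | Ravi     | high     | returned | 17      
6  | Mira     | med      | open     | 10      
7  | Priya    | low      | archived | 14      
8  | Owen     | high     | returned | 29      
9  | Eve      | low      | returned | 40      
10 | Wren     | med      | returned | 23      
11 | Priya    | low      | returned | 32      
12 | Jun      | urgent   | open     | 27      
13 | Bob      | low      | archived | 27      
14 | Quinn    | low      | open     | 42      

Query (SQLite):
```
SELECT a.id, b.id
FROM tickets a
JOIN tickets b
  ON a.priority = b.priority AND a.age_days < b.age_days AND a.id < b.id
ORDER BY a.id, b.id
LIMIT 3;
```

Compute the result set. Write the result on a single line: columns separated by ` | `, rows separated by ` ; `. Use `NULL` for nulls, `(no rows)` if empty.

3 | 5 ; 3 | 8 ; 4 | 5

Pairs (a,b) with same priority, a.age_days < b.age_days, a.id < b.id.
priority groups: high:{2,3,4,5,8} low:{7,9,11,13,14} med:{6,10} urgent:{1,12}
Ordered by (a.id, b.id); first 3.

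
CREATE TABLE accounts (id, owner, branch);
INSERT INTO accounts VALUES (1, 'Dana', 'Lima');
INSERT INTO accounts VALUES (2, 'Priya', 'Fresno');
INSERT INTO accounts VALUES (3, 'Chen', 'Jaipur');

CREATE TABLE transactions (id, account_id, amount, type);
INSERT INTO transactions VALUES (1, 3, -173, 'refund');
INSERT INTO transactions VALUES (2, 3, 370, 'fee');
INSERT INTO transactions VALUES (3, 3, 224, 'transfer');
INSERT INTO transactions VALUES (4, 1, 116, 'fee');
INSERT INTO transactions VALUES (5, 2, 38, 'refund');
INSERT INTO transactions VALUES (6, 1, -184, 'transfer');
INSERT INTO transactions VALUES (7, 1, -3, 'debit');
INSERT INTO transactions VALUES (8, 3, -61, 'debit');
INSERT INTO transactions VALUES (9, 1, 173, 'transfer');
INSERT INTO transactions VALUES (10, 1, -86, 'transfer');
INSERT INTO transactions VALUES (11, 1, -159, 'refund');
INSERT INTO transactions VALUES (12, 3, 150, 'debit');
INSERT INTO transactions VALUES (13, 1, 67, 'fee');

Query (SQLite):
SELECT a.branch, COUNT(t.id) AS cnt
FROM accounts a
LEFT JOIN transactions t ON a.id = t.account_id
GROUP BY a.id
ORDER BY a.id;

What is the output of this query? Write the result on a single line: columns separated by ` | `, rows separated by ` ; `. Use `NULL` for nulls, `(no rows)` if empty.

LEFT JOIN keeps every accounts row; unmatched ones get NULL for transactions columns.
Group by accounts.id and compute COUNT(t.id). COUNT(col) of an all-NULL group is 0.
  1: ids {4, 6, 7, 9, 10, 11, 13} → COUNT(t.id)=7
  2: ids {5} → COUNT(t.id)=1
  3: ids {1, 2, 3, 8, 12} → COUNT(t.id)=5

Lima | 7 ; Fresno | 1 ; Jaipur | 5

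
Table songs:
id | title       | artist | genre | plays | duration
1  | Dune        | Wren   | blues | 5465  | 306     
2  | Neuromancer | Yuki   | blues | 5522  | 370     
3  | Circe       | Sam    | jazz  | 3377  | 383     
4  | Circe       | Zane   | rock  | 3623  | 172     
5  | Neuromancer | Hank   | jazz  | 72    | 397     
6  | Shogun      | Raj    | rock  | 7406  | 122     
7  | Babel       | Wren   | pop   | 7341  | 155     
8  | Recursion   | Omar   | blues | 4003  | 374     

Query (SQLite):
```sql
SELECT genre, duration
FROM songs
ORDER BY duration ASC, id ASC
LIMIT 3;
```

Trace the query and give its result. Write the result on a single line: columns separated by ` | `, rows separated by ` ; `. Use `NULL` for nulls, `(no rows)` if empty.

Sort by duration asc, tiebreak id asc: (122, id=6), (155, id=7), (172, id=4), (306, id=1), (370, id=2), (374, id=8) …. Take first 3.

rock | 122 ; pop | 155 ; rock | 172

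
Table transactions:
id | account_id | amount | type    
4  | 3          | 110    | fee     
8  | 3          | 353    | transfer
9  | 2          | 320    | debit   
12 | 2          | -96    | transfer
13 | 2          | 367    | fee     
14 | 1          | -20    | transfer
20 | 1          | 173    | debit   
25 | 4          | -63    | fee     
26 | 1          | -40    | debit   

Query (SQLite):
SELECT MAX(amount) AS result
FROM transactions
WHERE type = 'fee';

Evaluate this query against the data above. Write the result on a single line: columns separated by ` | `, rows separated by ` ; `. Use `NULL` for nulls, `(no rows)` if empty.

367

Rows where type='fee' → amount values: [110, 367, -63].
MAX of non-NULL values = 367.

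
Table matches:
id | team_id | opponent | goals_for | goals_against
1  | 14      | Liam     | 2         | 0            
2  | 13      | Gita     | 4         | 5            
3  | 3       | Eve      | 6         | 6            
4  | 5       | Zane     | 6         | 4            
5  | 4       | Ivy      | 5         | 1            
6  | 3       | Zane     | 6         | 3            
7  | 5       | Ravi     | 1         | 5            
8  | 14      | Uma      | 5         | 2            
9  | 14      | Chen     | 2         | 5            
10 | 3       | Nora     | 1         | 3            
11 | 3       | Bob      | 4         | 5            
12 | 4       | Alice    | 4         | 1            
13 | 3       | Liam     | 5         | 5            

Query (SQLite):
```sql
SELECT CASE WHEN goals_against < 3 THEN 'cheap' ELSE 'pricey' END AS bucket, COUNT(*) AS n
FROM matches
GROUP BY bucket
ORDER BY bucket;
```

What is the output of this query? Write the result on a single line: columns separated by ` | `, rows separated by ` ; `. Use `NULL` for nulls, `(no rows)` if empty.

cheap | 4 ; pricey | 9

Bucket rows by goals_against < 3 → 'cheap' else 'pricey'; count each bucket.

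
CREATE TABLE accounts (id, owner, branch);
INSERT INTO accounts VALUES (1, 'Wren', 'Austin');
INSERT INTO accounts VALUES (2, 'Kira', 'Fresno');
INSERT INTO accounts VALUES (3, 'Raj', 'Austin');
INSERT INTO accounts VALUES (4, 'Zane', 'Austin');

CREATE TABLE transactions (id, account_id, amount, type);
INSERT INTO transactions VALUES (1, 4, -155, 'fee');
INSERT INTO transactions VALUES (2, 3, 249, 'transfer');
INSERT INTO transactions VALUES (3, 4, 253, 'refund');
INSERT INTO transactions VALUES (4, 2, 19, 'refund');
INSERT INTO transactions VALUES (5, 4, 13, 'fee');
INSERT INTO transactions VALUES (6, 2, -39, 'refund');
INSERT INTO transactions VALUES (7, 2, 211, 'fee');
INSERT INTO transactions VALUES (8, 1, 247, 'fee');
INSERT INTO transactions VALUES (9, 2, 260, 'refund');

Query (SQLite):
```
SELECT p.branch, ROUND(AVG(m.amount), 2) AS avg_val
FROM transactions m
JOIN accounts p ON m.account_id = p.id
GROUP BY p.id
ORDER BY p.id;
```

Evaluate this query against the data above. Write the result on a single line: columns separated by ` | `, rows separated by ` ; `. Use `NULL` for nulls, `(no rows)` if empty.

Join each transactions row to its accounts via account_id.
Group joined rows by accounts.id; compute ROUND(AVG(m.amount), 2) per group.
  1: ids {8} → ROUND(AVG(m.amount), 2)=247
  2: ids {4, 6, 7, 9} → ROUND(AVG(m.amount), 2)=112.75
  3: ids {2} → ROUND(AVG(m.amount), 2)=249
  4: ids {1, 3, 5} → ROUND(AVG(m.amount), 2)=37

Austin | 247 ; Fresno | 112.75 ; Austin | 249 ; Austin | 37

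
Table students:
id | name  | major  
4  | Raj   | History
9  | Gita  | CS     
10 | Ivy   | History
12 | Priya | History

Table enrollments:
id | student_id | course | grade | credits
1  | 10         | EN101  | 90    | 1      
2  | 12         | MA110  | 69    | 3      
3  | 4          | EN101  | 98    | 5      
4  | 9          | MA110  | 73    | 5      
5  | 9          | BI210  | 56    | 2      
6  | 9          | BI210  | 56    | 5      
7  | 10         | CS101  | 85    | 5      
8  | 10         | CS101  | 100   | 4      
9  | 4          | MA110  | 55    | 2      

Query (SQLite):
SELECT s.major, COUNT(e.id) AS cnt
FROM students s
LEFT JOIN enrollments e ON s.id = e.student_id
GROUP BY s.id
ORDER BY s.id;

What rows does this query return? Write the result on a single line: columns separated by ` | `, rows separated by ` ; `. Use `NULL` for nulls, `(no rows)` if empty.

LEFT JOIN keeps every students row; unmatched ones get NULL for enrollments columns.
Group by students.id and compute COUNT(e.id). COUNT(col) of an all-NULL group is 0.
  4: ids {3, 9} → COUNT(e.id)=2
  9: ids {4, 5, 6} → COUNT(e.id)=3
  10: ids {1, 7, 8} → COUNT(e.id)=3
  12: ids {2} → COUNT(e.id)=1

History | 2 ; CS | 3 ; History | 3 ; History | 1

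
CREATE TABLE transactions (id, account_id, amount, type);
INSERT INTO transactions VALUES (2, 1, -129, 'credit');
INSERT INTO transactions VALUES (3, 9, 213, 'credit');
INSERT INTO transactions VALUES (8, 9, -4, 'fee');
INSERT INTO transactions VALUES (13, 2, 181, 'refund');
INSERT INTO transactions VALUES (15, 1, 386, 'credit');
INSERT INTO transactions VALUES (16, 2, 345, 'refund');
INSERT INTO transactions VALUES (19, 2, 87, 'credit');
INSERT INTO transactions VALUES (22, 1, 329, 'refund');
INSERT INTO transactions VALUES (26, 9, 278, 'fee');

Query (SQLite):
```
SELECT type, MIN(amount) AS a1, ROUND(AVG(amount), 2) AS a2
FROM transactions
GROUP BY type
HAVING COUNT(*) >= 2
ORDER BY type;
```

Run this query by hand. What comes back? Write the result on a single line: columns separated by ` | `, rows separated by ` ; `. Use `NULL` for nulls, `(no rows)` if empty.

Group transactions by type.
Per group compute: MIN(amount), ROUND(AVG(amount), 2).
HAVING: drop groups with fewer than 2 rows.
  credit: ids {2, 3, 15, 19} → MIN(amount)=-129, ROUND(AVG(amount), 2)=139.25
  fee: ids {8, 26} → MIN(amount)=-4, ROUND(AVG(amount), 2)=137
  refund: ids {13, 16, 22} → MIN(amount)=181, ROUND(AVG(amount), 2)=285

credit | -129 | 139.25 ; fee | -4 | 137 ; refund | 181 | 285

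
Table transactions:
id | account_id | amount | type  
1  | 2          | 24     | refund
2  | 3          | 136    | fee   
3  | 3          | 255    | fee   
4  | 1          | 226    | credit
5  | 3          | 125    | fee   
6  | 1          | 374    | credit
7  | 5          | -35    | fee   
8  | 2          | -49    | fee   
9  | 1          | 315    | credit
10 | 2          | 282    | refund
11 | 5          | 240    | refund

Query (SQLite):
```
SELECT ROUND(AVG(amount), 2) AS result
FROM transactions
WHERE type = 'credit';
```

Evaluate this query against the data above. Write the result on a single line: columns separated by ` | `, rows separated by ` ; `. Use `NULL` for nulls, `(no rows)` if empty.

Rows where type='credit' → amount values: [226, 374, 315].
AVG = 915 / 3 (rounded to 2 dp).

305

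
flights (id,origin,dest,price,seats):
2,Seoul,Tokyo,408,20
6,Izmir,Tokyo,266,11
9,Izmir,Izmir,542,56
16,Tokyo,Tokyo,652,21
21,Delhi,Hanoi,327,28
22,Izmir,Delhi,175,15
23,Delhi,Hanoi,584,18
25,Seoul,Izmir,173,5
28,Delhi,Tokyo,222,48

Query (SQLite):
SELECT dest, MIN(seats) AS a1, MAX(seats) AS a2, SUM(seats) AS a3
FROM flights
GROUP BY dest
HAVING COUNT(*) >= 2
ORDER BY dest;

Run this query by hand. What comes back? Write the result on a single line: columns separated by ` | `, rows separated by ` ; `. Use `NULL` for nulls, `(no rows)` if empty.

Hanoi | 18 | 28 | 46 ; Izmir | 5 | 56 | 61 ; Tokyo | 11 | 48 | 100

Group flights by dest.
Per group compute: MIN(seats), MAX(seats), SUM(seats).
HAVING: drop groups with fewer than 2 rows.
  Delhi: ids {22} → MIN(seats)=15, MAX(seats)=15, SUM(seats)=15
  Hanoi: ids {21, 23} → MIN(seats)=18, MAX(seats)=28, SUM(seats)=46
  Izmir: ids {9, 25} → MIN(seats)=5, MAX(seats)=56, SUM(seats)=61
  Tokyo: ids {2, 6, 16, 28} → MIN(seats)=11, MAX(seats)=48, SUM(seats)=100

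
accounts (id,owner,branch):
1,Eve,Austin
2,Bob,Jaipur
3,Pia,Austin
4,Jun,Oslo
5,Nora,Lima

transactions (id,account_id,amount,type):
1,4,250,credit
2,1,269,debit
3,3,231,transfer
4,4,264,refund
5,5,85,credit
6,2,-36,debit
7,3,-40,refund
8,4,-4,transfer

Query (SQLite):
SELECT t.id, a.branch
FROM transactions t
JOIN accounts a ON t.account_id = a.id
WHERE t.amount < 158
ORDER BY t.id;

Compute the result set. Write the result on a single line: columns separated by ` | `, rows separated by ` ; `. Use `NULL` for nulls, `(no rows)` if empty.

Each transactions row matches the accounts row where account_id = accounts.id.
Then keep rows with t.amount < 158.

5 | Lima ; 6 | Jaipur ; 7 | Austin ; 8 | Oslo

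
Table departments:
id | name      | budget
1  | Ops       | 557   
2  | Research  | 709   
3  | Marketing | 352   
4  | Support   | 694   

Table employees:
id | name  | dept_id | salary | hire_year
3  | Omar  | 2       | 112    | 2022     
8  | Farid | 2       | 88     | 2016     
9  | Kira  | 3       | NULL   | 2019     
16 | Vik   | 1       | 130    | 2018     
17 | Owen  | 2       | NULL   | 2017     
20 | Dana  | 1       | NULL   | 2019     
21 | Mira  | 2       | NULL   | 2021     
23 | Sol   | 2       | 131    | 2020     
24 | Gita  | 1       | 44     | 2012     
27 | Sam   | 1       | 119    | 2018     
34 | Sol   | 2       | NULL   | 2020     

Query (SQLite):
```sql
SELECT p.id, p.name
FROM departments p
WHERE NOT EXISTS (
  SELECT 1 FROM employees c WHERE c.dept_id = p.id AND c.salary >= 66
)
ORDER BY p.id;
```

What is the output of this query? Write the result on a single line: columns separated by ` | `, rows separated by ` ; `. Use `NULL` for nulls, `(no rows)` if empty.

3 | Marketing ; 4 | Support

For each departments row, check whether any employees with matching dept_id has salary >= 66.
Keep rows where that is false.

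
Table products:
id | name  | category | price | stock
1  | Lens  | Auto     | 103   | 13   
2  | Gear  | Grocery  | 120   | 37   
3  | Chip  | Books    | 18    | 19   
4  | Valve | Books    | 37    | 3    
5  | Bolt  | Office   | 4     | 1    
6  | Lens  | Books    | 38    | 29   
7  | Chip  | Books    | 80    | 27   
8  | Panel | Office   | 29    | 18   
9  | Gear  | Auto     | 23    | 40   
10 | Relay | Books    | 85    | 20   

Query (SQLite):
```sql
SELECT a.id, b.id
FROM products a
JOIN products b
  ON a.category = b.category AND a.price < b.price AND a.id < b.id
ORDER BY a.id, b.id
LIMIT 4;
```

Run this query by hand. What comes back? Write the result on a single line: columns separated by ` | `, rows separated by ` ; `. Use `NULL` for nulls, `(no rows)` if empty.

3 | 4 ; 3 | 6 ; 3 | 7 ; 3 | 10

Pairs (a,b) with same category, a.price < b.price, a.id < b.id.
category groups: Auto:{1,9} Books:{3,4,6,7,10} Grocery:{2} Office:{5,8}
Ordered by (a.id, b.id); first 4.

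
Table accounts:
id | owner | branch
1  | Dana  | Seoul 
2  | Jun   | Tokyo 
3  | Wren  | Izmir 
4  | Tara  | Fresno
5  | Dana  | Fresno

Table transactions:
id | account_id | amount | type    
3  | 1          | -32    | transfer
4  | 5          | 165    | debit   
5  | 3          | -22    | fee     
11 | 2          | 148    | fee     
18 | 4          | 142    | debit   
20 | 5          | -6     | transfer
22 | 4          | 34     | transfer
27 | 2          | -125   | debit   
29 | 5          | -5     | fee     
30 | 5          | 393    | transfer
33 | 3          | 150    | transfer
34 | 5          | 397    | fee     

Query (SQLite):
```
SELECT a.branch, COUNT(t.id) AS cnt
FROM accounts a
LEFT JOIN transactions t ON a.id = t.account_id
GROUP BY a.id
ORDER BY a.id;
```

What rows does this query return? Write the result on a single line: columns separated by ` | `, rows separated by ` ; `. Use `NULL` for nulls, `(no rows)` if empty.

LEFT JOIN keeps every accounts row; unmatched ones get NULL for transactions columns.
Group by accounts.id and compute COUNT(t.id). COUNT(col) of an all-NULL group is 0.
  1: ids {3} → COUNT(t.id)=1
  2: ids {11, 27} → COUNT(t.id)=2
  3: ids {5, 33} → COUNT(t.id)=2
  4: ids {18, 22} → COUNT(t.id)=2
  5: ids {4, 20, 29, 30, 34} → COUNT(t.id)=5

Seoul | 1 ; Tokyo | 2 ; Izmir | 2 ; Fresno | 2 ; Fresno | 5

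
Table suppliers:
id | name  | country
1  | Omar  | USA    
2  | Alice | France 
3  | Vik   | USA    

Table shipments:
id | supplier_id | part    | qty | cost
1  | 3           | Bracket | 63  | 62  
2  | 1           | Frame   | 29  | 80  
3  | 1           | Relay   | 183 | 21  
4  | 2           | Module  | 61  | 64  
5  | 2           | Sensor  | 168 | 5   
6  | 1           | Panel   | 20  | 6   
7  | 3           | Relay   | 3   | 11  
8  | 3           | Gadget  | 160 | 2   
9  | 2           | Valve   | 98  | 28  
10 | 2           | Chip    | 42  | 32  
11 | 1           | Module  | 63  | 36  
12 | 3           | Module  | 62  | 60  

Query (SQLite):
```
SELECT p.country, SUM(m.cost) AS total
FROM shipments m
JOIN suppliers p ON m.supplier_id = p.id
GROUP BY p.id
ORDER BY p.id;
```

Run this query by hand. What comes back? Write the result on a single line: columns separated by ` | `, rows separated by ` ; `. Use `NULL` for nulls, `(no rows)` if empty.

USA | 143 ; France | 129 ; USA | 135

Join each shipments row to its suppliers via supplier_id.
Group joined rows by suppliers.id; compute SUM(m.cost) per group.
  1: ids {2, 3, 6, 11} → SUM(m.cost)=143
  2: ids {4, 5, 9, 10} → SUM(m.cost)=129
  3: ids {1, 7, 8, 12} → SUM(m.cost)=135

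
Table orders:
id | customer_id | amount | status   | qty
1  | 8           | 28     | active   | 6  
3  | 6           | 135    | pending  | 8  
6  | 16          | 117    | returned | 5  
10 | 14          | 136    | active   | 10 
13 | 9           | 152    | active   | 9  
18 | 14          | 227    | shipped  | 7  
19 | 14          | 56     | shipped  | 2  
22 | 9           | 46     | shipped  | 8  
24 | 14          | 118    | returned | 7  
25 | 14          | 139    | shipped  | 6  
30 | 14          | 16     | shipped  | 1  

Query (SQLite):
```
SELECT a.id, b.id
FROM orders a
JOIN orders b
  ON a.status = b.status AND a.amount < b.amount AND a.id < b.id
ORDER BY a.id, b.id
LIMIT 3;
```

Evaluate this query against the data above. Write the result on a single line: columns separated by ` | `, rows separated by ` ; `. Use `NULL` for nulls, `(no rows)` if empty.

1 | 10 ; 1 | 13 ; 6 | 24

Pairs (a,b) with same status, a.amount < b.amount, a.id < b.id.
status groups: active:{1,10,13} pending:{3} returned:{6,24} shipped:{18,19,22,25,30}
Ordered by (a.id, b.id); first 3.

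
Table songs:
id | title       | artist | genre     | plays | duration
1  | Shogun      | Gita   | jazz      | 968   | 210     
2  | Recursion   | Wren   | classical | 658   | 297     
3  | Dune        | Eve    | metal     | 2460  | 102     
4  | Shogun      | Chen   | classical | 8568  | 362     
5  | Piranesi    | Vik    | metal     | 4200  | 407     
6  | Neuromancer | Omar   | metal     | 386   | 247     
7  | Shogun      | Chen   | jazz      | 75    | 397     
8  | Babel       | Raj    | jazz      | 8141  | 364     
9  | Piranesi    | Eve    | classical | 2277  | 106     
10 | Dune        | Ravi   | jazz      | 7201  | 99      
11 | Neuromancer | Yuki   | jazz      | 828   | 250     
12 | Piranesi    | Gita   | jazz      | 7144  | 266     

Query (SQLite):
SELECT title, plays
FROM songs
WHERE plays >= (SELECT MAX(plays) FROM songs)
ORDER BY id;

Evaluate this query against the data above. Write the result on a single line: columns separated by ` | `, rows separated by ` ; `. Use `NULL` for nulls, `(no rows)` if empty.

Shogun | 8568

Scalar subquery: MAX(plays) over all songs rows = 8568.
Keep rows where plays >= that value.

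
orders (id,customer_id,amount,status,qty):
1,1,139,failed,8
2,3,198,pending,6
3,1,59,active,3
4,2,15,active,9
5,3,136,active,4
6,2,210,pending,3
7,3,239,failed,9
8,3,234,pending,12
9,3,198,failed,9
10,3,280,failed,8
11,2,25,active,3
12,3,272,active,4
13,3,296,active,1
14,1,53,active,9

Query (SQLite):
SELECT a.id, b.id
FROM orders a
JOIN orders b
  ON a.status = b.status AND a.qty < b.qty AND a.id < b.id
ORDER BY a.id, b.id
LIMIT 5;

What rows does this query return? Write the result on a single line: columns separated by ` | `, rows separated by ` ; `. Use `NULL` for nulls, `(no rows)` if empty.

Pairs (a,b) with same status, a.qty < b.qty, a.id < b.id.
status groups: active:{3,4,5,11,12,13,14} failed:{1,7,9,10} pending:{2,6,8}
Ordered by (a.id, b.id); first 5.

1 | 7 ; 1 | 9 ; 2 | 8 ; 3 | 4 ; 3 | 5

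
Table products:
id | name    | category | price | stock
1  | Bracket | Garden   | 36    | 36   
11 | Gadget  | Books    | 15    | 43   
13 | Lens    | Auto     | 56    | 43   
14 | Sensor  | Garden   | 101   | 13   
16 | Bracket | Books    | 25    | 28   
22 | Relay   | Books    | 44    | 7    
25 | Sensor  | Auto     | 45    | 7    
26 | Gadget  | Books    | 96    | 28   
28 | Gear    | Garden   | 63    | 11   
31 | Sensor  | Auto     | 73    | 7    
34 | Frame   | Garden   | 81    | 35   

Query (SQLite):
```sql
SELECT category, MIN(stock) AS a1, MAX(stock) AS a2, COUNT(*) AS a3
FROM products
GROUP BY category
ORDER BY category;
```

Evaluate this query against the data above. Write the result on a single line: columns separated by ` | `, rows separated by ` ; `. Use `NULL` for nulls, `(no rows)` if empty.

Group products by category.
Per group compute: MIN(stock), MAX(stock), COUNT(*).
  Auto: ids {13, 25, 31} → MIN(stock)=7, MAX(stock)=43, COUNT(*)=3
  Books: ids {11, 16, 22, 26} → MIN(stock)=7, MAX(stock)=43, COUNT(*)=4
  Garden: ids {1, 14, 28, 34} → MIN(stock)=11, MAX(stock)=36, COUNT(*)=4

Auto | 7 | 43 | 3 ; Books | 7 | 43 | 4 ; Garden | 11 | 36 | 4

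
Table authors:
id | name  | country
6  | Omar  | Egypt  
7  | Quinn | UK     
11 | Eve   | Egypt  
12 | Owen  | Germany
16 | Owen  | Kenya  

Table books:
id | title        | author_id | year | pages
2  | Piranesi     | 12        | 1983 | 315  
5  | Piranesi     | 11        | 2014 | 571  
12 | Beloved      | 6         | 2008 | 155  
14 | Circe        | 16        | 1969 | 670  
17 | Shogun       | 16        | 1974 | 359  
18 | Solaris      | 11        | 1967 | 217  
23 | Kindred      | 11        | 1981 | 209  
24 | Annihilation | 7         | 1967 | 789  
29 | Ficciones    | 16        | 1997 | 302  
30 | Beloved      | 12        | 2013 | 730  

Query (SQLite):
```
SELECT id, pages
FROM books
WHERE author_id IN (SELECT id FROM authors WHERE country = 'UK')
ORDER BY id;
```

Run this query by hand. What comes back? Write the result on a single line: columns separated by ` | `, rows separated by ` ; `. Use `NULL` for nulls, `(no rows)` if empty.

24 | 789

Inner query: authors.id where country = 'UK'.
Outer: keep books rows whose author_id is in that set.
Inner query → {7}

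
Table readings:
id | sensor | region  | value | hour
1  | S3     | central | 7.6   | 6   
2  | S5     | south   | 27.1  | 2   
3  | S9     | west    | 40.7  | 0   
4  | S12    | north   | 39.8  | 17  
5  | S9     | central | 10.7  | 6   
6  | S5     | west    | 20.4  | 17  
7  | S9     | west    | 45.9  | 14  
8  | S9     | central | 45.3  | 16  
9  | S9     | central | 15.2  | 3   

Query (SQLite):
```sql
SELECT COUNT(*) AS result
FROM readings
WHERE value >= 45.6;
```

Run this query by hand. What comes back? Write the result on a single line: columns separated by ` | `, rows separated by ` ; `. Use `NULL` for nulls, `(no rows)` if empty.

Rows where value >= 45.6 → value values: [45.9].
COUNT(*) counts rows → 1.

1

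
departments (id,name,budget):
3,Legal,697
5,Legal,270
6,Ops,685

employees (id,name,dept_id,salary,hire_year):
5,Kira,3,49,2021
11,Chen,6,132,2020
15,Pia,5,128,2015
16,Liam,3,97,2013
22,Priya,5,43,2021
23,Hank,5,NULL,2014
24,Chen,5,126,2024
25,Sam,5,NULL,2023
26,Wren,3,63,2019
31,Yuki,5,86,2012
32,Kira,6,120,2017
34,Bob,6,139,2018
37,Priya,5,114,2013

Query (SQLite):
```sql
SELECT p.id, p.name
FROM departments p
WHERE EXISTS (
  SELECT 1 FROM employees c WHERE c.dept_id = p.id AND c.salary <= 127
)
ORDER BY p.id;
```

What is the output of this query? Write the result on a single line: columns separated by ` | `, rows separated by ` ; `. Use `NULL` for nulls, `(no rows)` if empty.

For each departments row, check whether any employees with matching dept_id has salary <= 127.
Keep rows where that is true.

3 | Legal ; 5 | Legal ; 6 | Ops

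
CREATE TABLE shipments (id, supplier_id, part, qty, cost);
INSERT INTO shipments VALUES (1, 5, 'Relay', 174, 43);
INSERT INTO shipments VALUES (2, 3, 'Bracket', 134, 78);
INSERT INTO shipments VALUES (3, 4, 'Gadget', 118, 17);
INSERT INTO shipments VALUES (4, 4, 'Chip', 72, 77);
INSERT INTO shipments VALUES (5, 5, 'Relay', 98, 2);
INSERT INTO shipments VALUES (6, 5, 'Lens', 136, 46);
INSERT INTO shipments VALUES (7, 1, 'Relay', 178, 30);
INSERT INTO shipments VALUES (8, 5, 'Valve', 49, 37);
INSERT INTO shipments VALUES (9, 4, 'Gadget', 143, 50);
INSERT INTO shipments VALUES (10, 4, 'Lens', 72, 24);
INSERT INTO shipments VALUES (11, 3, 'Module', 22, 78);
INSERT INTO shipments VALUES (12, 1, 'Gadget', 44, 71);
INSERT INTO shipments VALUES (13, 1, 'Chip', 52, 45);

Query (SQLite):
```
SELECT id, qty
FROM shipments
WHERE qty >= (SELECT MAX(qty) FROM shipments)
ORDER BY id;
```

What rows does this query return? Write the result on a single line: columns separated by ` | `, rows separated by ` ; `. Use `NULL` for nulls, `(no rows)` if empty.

7 | 178

Scalar subquery: MAX(qty) over all shipments rows = 178.
Keep rows where qty >= that value.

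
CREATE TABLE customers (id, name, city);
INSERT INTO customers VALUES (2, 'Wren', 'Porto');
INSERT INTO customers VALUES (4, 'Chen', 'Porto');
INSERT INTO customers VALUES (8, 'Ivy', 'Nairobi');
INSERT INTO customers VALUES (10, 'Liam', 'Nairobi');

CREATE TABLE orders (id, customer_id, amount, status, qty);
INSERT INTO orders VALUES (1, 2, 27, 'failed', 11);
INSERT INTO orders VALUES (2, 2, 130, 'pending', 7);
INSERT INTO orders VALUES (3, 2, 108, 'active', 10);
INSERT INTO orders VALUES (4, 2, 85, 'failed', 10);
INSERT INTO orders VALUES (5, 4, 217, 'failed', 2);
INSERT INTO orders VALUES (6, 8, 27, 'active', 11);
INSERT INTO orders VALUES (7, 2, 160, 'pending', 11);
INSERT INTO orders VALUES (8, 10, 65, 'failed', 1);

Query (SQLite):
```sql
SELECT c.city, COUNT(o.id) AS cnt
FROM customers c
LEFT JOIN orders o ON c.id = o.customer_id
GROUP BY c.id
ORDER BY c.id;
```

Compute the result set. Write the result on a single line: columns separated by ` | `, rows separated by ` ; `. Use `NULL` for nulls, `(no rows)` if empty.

Porto | 5 ; Porto | 1 ; Nairobi | 1 ; Nairobi | 1

LEFT JOIN keeps every customers row; unmatched ones get NULL for orders columns.
Group by customers.id and compute COUNT(o.id). COUNT(col) of an all-NULL group is 0.
  2: ids {1, 2, 3, 4, 7} → COUNT(o.id)=5
  4: ids {5} → COUNT(o.id)=1
  8: ids {6} → COUNT(o.id)=1
  10: ids {8} → COUNT(o.id)=1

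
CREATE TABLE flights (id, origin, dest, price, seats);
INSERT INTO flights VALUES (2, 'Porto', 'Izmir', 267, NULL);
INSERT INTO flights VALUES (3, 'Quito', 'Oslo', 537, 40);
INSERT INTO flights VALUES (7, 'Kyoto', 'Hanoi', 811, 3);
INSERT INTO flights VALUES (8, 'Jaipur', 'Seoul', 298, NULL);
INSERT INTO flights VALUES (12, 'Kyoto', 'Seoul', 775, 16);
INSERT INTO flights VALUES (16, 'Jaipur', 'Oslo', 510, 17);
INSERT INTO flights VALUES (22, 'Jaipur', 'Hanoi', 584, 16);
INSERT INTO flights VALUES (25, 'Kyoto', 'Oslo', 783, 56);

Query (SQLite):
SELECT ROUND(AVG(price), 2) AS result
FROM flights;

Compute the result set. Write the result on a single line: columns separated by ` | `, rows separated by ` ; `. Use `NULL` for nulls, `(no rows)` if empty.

570.63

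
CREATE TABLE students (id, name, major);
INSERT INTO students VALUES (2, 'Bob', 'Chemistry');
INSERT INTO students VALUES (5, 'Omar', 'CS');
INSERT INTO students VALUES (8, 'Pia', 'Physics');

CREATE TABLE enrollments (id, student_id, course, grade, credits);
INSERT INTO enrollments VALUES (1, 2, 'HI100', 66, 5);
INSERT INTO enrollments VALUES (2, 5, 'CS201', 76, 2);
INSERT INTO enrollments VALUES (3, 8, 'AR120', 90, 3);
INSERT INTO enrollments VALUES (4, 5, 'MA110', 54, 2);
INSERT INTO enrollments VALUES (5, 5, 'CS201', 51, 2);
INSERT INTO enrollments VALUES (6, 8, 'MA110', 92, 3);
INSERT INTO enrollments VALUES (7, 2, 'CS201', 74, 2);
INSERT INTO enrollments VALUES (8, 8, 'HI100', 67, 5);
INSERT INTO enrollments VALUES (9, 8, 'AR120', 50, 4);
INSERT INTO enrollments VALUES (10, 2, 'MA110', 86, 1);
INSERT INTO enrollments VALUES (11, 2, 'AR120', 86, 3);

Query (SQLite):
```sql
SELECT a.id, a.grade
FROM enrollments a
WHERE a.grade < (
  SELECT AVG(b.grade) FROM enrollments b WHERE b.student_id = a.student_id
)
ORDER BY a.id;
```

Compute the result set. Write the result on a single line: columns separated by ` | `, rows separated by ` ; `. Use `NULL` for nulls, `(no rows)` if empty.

1 | 66 ; 4 | 54 ; 5 | 51 ; 7 | 74 ; 8 | 67 ; 9 | 50

For each enrollments row a, compute AVG(grade) over rows sharing a.student_id.
Keep row a if a.grade < that per-group AVG.
  student_id=2: AVG(grade) = 78.0
  student_id=5: AVG(grade) = 60.333333
  student_id=8: AVG(grade) = 74.75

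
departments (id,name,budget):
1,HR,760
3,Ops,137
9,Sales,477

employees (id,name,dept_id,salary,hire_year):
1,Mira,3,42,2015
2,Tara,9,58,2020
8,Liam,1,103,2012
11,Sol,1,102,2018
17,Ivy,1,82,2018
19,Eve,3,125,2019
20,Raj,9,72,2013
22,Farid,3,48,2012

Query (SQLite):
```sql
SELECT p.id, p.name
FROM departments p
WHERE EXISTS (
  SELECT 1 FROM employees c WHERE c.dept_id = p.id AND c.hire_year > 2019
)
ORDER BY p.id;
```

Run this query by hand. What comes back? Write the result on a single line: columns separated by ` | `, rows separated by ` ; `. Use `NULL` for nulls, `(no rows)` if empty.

9 | Sales

For each departments row, check whether any employees with matching dept_id has hire_year > 2019.
Keep rows where that is true.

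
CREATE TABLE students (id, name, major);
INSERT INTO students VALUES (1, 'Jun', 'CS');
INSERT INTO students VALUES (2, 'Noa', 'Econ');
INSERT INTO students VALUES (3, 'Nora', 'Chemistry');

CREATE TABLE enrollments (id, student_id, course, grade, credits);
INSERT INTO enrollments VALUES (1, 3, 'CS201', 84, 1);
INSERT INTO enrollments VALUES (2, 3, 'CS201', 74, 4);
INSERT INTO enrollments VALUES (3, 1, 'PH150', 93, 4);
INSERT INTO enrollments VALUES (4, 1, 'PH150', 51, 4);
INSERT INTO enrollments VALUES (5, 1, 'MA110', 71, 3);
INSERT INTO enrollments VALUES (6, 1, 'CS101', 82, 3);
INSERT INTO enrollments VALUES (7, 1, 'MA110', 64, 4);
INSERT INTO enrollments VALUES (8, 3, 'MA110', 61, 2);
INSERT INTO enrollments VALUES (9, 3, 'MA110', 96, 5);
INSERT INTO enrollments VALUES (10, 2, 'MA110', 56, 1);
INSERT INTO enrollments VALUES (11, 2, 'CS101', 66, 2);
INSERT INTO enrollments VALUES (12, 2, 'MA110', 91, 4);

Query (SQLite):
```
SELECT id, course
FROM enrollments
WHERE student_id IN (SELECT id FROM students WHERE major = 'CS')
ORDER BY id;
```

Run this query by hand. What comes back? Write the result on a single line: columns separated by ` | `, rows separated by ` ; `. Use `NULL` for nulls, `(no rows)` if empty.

Inner query: students.id where major = 'CS'.
Outer: keep enrollments rows whose student_id is in that set.
Inner query → {1}

3 | PH150 ; 4 | PH150 ; 5 | MA110 ; 6 | CS101 ; 7 | MA110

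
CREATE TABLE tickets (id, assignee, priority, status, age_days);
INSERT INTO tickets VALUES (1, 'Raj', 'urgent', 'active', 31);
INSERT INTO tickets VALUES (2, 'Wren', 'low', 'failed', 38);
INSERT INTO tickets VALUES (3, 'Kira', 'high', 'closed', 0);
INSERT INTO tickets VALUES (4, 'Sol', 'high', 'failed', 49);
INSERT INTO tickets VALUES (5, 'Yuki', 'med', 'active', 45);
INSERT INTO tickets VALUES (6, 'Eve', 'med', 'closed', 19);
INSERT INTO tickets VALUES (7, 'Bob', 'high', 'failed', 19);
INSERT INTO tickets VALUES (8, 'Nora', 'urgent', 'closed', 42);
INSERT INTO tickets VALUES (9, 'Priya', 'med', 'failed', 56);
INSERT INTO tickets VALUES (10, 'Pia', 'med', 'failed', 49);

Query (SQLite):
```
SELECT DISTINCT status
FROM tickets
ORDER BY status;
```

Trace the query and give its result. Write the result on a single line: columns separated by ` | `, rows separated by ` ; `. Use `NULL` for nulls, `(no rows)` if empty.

active ; closed ; failed

Collect distinct status values from tickets.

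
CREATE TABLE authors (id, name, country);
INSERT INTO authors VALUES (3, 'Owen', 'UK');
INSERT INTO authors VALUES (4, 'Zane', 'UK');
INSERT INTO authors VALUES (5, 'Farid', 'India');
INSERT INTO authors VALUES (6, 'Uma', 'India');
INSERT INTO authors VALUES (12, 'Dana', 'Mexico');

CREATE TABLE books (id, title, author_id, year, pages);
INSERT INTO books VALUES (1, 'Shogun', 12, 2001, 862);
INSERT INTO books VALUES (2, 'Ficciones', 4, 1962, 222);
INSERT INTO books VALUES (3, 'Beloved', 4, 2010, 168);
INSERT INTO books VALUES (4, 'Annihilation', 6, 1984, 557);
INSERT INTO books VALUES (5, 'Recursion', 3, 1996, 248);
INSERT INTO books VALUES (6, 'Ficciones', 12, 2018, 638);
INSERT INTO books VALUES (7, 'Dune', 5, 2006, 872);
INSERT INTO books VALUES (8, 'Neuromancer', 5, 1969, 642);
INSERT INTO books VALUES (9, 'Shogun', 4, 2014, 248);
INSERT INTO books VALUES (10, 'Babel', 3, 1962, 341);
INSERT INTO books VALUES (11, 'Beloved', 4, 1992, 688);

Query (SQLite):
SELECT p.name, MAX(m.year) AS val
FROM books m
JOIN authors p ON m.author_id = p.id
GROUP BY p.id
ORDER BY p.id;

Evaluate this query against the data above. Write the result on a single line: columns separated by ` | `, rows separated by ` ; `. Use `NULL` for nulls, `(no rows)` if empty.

Join each books row to its authors via author_id.
Group joined rows by authors.id; compute MAX(m.year) per group.
  3: ids {5, 10} → MAX(m.year)=1996
  4: ids {2, 3, 9, 11} → MAX(m.year)=2014
  5: ids {7, 8} → MAX(m.year)=2006
  6: ids {4} → MAX(m.year)=1984
  12: ids {1, 6} → MAX(m.year)=2018

Owen | 1996 ; Zane | 2014 ; Farid | 2006 ; Uma | 1984 ; Dana | 2018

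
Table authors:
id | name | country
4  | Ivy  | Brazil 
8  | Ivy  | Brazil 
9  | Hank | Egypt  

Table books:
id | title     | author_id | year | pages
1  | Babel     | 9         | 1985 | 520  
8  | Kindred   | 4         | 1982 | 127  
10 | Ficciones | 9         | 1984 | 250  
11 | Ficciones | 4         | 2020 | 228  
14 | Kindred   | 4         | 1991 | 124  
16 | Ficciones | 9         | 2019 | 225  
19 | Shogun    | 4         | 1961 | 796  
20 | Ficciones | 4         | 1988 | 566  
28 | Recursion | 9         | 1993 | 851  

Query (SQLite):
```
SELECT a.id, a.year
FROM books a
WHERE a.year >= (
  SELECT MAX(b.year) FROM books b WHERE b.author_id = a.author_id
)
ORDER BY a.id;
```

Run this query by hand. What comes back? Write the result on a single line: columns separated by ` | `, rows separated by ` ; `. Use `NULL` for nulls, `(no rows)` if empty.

For each books row a, compute MAX(year) over rows sharing a.author_id.
Keep row a if a.year >= that per-group MAX.
  author_id=4: MAX(year) = 2020
  author_id=9: MAX(year) = 2019

11 | 2020 ; 16 | 2019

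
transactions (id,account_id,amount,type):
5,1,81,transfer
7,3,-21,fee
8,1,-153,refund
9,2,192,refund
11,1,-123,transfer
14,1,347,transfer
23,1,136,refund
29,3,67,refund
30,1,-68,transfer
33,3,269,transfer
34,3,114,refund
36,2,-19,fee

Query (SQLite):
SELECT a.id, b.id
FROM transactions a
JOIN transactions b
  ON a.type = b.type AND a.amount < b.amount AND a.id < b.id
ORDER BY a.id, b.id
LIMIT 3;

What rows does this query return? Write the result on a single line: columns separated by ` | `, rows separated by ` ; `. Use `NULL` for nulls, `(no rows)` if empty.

5 | 14 ; 5 | 33 ; 7 | 36

Pairs (a,b) with same type, a.amount < b.amount, a.id < b.id.
type groups: fee:{7,36} refund:{8,9,23,29,34} transfer:{5,11,14,30,33}
Ordered by (a.id, b.id); first 3.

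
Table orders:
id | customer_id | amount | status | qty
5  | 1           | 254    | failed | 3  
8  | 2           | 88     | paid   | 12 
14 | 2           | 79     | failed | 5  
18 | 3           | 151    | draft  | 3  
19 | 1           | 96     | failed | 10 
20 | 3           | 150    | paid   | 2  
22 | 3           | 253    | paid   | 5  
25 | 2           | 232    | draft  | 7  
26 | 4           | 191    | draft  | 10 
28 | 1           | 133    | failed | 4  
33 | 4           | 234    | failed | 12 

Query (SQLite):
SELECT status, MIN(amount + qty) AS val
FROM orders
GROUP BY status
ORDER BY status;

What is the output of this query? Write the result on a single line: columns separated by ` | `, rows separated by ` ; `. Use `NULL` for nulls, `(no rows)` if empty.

For each row compute amount + qty.
Group by status; take MIN of the expression per group.
  draft: ids {18, 25, 26} → MIN(amount + qty)=154
  failed: ids {5, 14, 19, 28, 33} → MIN(amount + qty)=84
  paid: ids {8, 20, 22} → MIN(amount + qty)=100

draft | 154 ; failed | 84 ; paid | 100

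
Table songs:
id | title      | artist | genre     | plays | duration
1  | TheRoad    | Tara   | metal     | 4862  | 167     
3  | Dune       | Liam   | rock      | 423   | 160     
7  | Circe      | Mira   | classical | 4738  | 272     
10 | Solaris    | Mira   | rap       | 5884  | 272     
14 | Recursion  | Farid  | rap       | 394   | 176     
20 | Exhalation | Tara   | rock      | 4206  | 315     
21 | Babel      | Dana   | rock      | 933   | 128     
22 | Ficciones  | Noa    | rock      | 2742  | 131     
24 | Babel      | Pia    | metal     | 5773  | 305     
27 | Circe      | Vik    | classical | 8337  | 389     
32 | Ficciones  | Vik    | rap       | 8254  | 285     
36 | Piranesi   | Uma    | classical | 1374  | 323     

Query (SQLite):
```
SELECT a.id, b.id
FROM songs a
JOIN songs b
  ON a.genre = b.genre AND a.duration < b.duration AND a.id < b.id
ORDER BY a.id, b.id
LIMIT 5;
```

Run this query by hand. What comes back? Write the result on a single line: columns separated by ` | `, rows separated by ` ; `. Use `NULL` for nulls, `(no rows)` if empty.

Pairs (a,b) with same genre, a.duration < b.duration, a.id < b.id.
genre groups: classical:{7,27,36} metal:{1,24} rap:{10,14,32} rock:{3,20,21,22}
Ordered by (a.id, b.id); first 5.

1 | 24 ; 3 | 20 ; 7 | 27 ; 7 | 36 ; 10 | 32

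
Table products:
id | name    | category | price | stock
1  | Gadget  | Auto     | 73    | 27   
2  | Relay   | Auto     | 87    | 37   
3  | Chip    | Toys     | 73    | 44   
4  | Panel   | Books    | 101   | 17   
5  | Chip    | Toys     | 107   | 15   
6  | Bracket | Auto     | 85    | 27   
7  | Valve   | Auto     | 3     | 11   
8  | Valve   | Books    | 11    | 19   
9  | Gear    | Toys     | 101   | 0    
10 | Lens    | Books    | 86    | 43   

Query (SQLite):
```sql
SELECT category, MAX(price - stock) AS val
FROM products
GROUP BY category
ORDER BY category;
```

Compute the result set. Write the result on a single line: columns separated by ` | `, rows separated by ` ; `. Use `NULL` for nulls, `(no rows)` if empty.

Auto | 58 ; Books | 84 ; Toys | 101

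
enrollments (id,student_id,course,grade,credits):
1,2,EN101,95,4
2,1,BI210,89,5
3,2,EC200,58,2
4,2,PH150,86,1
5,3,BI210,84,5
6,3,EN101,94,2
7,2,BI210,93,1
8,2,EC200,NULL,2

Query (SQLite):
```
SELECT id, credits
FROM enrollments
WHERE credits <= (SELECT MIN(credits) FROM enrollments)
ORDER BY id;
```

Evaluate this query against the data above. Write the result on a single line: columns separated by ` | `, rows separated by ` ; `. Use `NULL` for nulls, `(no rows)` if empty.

4 | 1 ; 7 | 1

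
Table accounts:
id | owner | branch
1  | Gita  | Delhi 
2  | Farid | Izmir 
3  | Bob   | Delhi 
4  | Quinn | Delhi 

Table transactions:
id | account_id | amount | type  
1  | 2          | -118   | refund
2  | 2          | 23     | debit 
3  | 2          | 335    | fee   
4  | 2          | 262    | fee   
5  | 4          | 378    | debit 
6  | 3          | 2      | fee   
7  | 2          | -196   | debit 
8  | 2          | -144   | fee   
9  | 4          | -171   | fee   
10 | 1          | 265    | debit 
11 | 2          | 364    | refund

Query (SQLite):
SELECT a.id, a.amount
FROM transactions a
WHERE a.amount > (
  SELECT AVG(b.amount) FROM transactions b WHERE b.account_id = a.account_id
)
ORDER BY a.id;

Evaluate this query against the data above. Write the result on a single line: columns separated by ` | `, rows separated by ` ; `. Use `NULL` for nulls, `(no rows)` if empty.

3 | 335 ; 4 | 262 ; 5 | 378 ; 11 | 364

For each transactions row a, compute AVG(amount) over rows sharing a.account_id.
Keep row a if a.amount > that per-group AVG.
  account_id=1: AVG(amount) = 265.0
  account_id=2: AVG(amount) = 75.142857
  account_id=3: AVG(amount) = 2.0
  account_id=4: AVG(amount) = 103.5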